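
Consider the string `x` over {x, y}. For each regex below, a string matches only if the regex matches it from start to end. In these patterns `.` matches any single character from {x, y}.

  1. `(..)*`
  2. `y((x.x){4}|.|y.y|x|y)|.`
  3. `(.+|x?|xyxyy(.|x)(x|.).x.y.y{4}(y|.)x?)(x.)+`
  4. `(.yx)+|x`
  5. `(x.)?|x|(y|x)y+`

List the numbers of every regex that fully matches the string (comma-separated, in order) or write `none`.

1 → no match
2 → match
3 → no match
4 → match
5 → match

2, 4, 5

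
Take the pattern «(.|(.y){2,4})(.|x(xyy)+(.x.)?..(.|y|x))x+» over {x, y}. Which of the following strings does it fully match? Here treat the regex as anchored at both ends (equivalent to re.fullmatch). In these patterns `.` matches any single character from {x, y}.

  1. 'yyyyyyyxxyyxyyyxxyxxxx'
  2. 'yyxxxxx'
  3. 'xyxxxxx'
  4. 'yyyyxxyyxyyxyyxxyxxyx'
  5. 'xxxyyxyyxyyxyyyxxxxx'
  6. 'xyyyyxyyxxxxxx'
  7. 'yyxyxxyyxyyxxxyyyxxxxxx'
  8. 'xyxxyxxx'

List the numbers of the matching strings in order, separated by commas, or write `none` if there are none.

1 → no match
2 → match
3 → match
4 → match
5 → match
6 → no match
7 → match
8 → no match

2, 3, 4, 5, 7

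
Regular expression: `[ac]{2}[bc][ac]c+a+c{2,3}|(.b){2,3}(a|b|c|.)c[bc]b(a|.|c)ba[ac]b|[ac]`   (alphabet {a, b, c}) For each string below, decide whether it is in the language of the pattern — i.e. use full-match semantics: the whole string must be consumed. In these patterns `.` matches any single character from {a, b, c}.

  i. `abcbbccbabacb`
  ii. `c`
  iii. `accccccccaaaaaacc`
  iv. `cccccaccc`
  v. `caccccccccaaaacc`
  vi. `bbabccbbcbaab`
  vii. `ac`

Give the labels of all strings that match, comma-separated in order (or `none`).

i, ii, iii, iv, v, vi

i → match
ii → match
iii → match
iv → match
v → match
vi → match
vii → no match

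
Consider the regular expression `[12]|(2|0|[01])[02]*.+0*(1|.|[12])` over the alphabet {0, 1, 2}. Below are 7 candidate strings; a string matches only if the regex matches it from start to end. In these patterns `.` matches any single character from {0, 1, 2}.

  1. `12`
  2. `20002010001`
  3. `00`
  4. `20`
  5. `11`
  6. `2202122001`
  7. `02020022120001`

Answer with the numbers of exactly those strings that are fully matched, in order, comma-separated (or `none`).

2, 6, 7

1 → no match
2 → match
3 → no match
4 → no match
5 → no match
6 → match
7 → match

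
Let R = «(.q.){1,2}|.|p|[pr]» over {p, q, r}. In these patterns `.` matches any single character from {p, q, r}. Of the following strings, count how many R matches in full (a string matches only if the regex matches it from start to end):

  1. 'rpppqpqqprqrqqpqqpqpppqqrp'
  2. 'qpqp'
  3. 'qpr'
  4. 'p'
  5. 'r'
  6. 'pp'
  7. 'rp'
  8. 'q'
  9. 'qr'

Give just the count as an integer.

3

1 → no match
2 → no match
3 → no match
4 → match
5 → match
6 → no match
7 → no match
8 → match
9 → no match
Total matched: 3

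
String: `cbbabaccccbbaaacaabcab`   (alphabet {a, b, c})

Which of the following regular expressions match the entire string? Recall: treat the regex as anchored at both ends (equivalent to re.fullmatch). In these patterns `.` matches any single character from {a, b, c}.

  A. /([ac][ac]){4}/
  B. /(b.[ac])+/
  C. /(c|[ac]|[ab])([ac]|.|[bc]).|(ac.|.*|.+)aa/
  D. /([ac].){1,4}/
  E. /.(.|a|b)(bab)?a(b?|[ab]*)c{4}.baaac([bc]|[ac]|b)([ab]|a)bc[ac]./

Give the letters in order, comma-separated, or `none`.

A → no match
B → no match — must start with `b`
C → no match
D → no match
E → match

E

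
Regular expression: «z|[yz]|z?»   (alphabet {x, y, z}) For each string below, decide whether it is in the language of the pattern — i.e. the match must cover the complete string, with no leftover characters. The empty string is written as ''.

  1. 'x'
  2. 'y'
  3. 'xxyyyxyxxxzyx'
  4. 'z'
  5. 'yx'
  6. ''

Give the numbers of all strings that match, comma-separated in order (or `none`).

2, 4, 6

1. 'x' → no match
2. 'y' → match
3 → no match
4. 'z' → match
5. 'yx' → no match
6. '' → match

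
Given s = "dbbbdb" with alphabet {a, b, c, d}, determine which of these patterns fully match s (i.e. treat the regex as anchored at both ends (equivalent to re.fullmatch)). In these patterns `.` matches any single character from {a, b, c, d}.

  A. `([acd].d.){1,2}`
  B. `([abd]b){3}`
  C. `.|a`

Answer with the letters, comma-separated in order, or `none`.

A → no match
B → match
C → no match

B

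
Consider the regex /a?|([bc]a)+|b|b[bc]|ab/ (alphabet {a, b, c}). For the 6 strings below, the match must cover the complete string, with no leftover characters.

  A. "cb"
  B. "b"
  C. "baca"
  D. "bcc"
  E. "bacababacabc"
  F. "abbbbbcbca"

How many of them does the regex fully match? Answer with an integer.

2

A → no match
B → match
C → match
D → no match
E → no match
F → no match
Total matched: 2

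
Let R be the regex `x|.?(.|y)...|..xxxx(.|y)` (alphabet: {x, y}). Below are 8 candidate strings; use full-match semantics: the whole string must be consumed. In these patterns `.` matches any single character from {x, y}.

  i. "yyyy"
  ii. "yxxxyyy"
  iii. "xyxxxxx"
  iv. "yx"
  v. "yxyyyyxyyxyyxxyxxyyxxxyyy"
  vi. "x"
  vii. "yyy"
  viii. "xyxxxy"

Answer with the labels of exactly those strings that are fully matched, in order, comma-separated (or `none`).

i, iii, vi

i → match
ii → no match
iii → match
iv → no match
v → no match
vi → match
vii → no match
viii → no match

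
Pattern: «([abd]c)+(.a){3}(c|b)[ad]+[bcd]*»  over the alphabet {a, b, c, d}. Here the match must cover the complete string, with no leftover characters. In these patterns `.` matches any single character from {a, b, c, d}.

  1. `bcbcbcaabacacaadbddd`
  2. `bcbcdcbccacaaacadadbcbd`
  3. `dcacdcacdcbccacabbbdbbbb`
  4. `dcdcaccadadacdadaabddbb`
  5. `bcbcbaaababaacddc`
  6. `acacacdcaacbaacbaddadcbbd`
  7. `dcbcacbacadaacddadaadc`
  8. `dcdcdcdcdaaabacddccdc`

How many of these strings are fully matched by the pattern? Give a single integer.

5

1 → match
2 → match
3 → no match
4 → match
5 → match
6 → no match
7 → no match
8 → match
Total matched: 5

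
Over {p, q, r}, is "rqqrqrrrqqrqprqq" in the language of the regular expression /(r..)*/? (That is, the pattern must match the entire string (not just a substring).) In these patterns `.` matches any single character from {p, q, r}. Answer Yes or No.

No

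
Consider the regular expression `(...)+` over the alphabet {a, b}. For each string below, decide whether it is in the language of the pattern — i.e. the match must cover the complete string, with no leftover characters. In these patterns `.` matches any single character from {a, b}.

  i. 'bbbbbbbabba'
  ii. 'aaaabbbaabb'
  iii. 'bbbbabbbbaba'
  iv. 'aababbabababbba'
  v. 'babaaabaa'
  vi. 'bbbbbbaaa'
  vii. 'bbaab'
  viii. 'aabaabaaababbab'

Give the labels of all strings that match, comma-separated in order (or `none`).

i → no match
ii → no match
iii → match
iv → match
v → match
vi → match
vii → no match
viii → match

iii, iv, v, vi, viii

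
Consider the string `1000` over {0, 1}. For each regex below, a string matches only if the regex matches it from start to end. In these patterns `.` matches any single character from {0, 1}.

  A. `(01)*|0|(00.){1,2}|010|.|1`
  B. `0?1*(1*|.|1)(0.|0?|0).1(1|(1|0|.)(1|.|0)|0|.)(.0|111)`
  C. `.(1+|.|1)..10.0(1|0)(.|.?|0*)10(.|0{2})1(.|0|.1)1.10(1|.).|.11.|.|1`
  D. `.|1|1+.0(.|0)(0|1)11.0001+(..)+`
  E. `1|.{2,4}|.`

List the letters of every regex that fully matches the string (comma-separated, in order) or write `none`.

A → no match
B → no match
C → no match
D → no match
E → match

E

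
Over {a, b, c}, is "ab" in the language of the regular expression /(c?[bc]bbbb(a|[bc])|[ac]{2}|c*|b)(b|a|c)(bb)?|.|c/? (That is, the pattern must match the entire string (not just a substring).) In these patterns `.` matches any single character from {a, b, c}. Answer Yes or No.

No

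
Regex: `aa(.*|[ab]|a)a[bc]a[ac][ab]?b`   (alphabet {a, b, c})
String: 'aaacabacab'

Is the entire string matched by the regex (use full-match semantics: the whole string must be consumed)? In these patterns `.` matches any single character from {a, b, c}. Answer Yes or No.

Yes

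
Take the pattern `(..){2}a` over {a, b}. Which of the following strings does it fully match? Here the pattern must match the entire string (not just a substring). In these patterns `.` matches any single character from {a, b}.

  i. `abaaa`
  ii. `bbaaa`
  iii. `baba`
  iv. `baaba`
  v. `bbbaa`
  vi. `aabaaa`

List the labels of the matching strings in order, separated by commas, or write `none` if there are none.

i, ii, iv, v

i → match
ii → match
iii → no match
iv → match
v → match
vi → no match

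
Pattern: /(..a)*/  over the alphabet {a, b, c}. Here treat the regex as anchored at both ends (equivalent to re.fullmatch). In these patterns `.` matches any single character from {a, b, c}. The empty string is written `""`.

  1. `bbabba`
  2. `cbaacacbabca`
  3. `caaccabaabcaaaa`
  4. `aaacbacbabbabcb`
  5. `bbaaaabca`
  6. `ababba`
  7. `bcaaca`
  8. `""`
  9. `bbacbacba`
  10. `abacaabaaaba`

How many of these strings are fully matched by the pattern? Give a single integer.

1 → match
2 → match
3 → match
4 → no match
5 → match
6 → match
7 → match
8 → match
9 → match
10 → match
Total matched: 9

9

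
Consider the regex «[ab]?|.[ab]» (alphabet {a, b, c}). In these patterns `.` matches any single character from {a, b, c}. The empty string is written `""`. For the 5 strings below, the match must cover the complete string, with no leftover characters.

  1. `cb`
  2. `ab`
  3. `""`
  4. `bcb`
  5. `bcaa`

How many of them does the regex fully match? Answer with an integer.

3

1 → match
2 → match
3 → match
4 → no match
5 → no match
Total matched: 3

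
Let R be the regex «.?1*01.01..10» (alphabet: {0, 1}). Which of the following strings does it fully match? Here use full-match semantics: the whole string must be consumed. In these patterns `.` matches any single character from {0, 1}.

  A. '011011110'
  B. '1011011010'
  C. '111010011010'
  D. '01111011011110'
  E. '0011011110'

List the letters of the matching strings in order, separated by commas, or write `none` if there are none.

A. '011011110' → match
B. '1011011010' → match
C. '111010011010' → match
D → match
E. '0011011110' → match

A, B, C, D, E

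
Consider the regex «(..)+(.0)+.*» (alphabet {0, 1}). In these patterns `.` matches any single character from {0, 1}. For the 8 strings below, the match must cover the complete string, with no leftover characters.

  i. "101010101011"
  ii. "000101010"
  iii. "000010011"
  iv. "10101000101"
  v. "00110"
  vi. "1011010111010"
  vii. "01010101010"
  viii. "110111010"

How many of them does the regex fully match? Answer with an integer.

i → match
ii → no match
iii → match
iv → match
v → no match
vi → no match
vii → no match
viii → no match
Total matched: 3

3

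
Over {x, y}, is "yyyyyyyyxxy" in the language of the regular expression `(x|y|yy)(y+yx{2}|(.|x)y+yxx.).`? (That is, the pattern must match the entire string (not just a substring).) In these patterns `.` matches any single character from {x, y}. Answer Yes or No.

Yes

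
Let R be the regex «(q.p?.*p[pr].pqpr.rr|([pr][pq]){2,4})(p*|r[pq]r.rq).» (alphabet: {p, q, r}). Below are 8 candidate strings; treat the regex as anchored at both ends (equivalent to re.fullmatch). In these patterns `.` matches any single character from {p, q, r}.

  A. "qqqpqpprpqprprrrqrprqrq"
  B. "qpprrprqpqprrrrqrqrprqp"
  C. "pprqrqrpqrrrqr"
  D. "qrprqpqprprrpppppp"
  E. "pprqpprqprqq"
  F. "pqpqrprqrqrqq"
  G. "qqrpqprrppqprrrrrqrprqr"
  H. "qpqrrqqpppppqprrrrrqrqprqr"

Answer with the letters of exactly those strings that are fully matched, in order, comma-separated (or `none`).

D, F

A → no match
B → no match
C → no match
D → match
E. "pprqpprqprqq" → no match
F → match
G → no match
H → no match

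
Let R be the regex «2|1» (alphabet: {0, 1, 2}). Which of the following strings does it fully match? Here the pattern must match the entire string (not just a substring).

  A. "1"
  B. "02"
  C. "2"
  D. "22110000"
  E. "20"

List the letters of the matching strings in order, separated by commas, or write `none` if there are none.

A, C

A → match
B → no match
C → match
D → no match
E → no match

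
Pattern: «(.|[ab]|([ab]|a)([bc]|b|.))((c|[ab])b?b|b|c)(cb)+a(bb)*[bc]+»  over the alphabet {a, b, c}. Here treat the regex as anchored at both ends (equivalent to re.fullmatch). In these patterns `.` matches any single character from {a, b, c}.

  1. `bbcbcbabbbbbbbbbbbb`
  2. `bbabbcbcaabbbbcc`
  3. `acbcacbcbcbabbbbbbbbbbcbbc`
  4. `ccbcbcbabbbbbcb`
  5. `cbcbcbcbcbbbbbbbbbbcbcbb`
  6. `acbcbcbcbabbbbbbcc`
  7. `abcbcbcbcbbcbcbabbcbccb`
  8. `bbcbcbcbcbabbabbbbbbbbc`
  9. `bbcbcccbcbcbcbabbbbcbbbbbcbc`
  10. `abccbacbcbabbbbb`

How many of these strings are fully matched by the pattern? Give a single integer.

3

1 → match
2 → no match
3 → no match
4 → match
5 → no match
6 → match
7 → no match
8 → no match
9 → no match
10 → no match
Total matched: 3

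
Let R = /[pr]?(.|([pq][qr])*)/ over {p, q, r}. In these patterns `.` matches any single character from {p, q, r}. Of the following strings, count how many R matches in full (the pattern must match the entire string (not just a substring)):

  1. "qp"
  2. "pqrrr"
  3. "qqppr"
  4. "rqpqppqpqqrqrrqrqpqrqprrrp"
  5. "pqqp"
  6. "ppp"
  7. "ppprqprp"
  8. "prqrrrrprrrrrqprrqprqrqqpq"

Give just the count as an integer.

1 → no match
2 → no match
3 → no match
4 → no match
5 → no match
6 → no match
7 → no match
8 → no match
Total matched: 0

0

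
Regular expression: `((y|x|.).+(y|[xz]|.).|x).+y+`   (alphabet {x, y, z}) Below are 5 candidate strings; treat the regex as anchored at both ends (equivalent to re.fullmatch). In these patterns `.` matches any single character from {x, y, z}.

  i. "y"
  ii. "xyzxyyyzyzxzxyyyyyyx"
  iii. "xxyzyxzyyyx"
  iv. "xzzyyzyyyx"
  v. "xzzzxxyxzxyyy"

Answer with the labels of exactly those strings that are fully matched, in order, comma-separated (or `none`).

v

i. "y" → no match
ii → no match — must end with "y"
iii. "xxyzyxzyyyx" → no match — must end with "y"
iv. "xzzyyzyyyx" → no match — must end with "y"
v → match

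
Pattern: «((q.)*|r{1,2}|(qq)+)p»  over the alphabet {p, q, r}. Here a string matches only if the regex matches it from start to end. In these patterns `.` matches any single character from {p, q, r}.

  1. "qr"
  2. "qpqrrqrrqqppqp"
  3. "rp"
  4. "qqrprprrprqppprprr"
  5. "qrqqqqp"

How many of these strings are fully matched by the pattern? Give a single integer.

2

1 → no match — must end with "p"
2 → no match
3 → match
4 → no match — must end with "p"
5 → match
Total matched: 2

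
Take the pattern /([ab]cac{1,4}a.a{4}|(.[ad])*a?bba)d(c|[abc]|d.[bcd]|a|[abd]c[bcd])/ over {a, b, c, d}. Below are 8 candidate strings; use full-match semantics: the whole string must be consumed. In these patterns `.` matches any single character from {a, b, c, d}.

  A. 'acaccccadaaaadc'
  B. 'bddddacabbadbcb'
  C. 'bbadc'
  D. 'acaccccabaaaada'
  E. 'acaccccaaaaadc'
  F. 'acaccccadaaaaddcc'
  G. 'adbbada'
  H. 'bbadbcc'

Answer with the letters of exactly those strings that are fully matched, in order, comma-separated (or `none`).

A, B, C, D, F, G, H

A → match
B → match
C → match
D → match
E → no match
F → match
G → match
H → match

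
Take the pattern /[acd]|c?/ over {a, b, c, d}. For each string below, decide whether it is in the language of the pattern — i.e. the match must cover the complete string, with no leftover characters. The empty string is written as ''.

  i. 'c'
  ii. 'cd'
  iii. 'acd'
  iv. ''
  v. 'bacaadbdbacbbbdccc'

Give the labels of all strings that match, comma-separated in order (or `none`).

i → match
ii → no match
iii → no match
iv → match
v → no match

i, iv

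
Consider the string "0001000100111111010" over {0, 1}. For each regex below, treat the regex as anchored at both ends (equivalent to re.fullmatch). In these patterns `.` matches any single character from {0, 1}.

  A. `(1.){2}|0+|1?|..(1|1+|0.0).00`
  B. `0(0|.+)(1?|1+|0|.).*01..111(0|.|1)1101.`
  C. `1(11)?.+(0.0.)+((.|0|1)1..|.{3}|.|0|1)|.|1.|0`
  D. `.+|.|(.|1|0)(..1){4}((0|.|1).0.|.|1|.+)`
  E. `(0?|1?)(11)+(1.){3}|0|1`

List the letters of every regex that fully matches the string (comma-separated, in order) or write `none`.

B, D

A → no match
B → match
C → no match
D → match
E → no match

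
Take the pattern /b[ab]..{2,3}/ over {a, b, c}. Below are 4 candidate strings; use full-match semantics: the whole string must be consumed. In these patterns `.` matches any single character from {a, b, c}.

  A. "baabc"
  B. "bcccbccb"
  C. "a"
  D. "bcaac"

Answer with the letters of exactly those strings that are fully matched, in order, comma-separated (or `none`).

A

A → match
B → no match
C → no match — must start with "b"
D → no match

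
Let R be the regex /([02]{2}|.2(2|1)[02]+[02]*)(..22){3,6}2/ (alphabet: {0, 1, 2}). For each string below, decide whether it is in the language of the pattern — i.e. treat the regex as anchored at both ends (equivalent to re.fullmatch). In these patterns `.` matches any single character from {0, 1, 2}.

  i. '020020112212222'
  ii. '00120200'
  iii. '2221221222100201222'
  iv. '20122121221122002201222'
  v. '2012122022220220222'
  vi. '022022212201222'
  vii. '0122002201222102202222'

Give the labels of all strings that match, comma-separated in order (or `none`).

i → no match
ii → no match — must end with '222'
iii → no match
iv → no match
v → no match
vi → match
vii → no match

vi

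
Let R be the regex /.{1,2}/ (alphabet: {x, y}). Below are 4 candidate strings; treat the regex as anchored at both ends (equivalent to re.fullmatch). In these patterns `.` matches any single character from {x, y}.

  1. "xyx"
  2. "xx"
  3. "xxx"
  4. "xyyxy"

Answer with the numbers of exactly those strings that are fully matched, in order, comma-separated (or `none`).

1 → no match
2 → match
3 → no match
4 → no match

2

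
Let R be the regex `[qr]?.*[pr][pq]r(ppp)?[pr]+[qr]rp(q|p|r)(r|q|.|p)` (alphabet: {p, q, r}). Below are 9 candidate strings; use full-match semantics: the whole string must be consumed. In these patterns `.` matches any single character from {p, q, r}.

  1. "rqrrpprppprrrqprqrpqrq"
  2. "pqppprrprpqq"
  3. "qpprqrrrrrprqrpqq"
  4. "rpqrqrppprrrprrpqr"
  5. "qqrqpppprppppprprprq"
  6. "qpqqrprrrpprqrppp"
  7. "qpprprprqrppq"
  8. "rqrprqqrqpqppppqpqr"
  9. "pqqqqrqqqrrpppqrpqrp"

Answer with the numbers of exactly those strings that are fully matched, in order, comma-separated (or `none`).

1 → no match
2. "pqppprrprpqq" → no match
3 → match
4 → match
5 → no match
6 → match
7 → match
8 → no match
9 → no match

3, 4, 6, 7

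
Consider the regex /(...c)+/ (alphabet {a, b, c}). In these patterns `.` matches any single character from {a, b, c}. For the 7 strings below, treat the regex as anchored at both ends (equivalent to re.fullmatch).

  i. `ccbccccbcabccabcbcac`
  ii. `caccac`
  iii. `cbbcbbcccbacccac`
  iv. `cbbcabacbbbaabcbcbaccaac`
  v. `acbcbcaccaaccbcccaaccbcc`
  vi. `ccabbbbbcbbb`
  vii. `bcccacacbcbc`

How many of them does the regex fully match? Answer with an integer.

3

i → no match
ii → no match
iii → match
iv → no match
v → match
vi → no match — must end with `c`
vii → match
Total matched: 3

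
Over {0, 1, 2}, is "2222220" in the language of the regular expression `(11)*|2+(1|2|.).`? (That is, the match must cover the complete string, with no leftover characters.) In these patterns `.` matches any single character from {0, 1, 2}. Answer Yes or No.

Yes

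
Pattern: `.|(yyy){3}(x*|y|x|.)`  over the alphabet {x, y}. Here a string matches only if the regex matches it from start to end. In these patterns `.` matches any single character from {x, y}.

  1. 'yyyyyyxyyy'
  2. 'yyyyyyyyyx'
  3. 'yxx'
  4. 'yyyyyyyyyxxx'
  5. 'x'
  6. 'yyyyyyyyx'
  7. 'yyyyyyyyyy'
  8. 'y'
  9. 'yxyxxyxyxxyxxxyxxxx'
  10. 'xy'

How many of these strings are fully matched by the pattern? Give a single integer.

5

1 → no match
2 → match
3 → no match
4 → match
5 → match
6 → no match
7 → match
8 → match
9 → no match
10 → no match
Total matched: 5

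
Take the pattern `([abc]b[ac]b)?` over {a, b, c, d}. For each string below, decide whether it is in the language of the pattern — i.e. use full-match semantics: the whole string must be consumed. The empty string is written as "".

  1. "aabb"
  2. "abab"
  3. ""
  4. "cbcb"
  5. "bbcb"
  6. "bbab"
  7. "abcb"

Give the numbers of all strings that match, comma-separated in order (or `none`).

2, 3, 4, 5, 6, 7

1. "aabb" → no match
2. "abab" → match
3. "" → match
4. "cbcb" → match
5. "bbcb" → match
6. "bbab" → match
7. "abcb" → match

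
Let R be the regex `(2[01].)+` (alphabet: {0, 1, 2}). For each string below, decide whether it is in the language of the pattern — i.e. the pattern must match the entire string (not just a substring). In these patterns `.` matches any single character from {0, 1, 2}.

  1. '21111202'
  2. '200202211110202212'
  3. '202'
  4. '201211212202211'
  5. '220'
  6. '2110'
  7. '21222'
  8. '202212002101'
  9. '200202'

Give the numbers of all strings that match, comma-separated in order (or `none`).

1 → no match
2 → no match
3 → match
4 → match
5 → no match
6 → no match
7 → no match
8 → no match
9 → match

3, 4, 9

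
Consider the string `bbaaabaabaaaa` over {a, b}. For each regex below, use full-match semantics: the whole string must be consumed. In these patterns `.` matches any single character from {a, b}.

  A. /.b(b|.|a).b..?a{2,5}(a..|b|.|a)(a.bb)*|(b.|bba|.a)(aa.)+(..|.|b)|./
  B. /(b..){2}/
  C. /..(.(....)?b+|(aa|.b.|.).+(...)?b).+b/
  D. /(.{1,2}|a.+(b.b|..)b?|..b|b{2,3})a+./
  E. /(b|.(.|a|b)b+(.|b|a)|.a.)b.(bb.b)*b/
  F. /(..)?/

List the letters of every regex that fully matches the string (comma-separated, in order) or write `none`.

A → match
B → no match
C → no match — must end with `b`
D → no match
E → no match — must end with `b`
F → no match

A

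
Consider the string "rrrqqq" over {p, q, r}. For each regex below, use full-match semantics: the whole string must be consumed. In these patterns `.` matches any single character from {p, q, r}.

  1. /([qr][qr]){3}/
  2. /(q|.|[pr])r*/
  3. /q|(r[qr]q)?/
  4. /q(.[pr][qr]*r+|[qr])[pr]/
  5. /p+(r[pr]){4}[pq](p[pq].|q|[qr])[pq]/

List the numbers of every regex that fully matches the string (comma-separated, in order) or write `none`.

1 → match
2 → no match
3 → no match
4 → no match — must start with "q"
5 → no match — must start with "p"

1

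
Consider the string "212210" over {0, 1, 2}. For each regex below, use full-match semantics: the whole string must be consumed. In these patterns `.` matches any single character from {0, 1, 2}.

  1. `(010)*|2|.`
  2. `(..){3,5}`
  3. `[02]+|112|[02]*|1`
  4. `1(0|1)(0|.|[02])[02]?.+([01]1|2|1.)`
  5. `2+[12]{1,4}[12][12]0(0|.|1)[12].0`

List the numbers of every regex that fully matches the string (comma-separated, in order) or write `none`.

2

1 → no match
2 → match
3 → no match
4 → no match — must start with "1"
5 → no match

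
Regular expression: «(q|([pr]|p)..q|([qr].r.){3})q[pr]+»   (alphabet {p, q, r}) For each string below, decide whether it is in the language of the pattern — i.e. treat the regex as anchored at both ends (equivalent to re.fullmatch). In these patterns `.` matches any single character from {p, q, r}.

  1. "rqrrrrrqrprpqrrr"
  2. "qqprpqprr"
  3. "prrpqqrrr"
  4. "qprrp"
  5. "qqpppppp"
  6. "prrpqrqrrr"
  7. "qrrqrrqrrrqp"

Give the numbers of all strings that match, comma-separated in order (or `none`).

1 → match
2. "qqprpqprr" → no match
3. "prrpqqrrr" → no match
4. "qprrp" → no match
5. "qqpppppp" → match
6. "prrpqrqrrr" → no match
7. "qrrqrrqrrrqp" → no match

1, 5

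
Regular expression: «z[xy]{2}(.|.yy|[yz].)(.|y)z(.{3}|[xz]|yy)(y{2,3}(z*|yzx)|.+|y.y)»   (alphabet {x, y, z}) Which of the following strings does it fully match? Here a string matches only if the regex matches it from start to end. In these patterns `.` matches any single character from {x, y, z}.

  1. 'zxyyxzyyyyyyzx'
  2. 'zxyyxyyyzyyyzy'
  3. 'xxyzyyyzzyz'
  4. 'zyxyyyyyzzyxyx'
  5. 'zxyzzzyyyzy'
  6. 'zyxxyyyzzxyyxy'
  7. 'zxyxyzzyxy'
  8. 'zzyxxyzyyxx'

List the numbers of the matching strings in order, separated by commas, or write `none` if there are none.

1 → match
2 → no match
3 → no match — must start with 'z'
4 → no match
5 → match
6 → match
7 → match
8 → no match

1, 5, 6, 7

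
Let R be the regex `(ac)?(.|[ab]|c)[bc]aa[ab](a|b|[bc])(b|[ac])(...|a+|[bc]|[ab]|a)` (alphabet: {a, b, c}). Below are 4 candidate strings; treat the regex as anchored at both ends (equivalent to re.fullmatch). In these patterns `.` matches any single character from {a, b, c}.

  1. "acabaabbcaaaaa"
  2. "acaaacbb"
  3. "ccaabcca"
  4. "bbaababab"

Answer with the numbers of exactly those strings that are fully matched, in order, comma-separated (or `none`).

1, 2, 3

1 → match
2 → match
3 → match
4 → no match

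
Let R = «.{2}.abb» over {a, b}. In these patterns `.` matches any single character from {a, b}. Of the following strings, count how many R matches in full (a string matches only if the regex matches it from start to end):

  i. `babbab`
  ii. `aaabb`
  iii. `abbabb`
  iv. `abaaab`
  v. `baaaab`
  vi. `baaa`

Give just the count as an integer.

1

i → no match — must end with `abb`
ii → no match
iii → match
iv → no match — must end with `abb`
v → no match — must end with `abb`
vi → no match — must end with `abb`
Total matched: 1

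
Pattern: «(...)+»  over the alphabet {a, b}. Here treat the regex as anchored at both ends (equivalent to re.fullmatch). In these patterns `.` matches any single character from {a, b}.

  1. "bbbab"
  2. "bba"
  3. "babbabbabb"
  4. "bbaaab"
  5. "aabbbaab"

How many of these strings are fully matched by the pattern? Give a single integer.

1. "bbbab" → no match
2. "bba" → match
3. "babbabbabb" → no match
4. "bbaaab" → match
5. "aabbbaab" → no match
Total matched: 2

2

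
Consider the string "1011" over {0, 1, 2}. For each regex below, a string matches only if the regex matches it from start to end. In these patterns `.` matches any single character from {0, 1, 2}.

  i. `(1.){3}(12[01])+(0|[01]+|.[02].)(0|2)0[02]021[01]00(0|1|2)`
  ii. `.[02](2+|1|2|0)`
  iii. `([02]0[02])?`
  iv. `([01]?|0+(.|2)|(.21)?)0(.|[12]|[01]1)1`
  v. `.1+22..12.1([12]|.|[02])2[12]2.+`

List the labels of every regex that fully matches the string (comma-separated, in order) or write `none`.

iv

i → no match
ii → no match
iii → no match
iv → match
v → no match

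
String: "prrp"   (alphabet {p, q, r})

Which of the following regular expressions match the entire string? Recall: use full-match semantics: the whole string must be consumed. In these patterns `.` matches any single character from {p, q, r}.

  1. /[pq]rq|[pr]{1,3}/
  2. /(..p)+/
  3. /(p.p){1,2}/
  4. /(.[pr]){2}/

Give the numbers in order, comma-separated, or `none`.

4

1 → no match
2 → no match
3 → no match
4 → match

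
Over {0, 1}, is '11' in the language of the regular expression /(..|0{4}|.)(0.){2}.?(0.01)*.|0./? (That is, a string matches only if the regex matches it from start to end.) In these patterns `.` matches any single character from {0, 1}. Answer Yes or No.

No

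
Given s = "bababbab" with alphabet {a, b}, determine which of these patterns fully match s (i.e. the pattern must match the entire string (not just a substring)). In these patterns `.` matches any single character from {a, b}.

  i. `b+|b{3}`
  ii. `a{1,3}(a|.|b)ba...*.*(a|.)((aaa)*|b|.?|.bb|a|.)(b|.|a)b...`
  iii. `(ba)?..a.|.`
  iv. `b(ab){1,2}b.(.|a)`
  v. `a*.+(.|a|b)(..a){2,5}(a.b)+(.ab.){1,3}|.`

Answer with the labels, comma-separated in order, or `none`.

iv

i → no match
ii → no match — must start with "a"
iii → no match
iv → match
v → no match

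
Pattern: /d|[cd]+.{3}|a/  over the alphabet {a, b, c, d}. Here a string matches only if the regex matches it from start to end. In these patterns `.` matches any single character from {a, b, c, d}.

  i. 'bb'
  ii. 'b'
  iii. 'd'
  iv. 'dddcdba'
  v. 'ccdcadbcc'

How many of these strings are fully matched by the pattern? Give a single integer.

i → no match
ii → no match
iii → match
iv → match
v → no match
Total matched: 2

2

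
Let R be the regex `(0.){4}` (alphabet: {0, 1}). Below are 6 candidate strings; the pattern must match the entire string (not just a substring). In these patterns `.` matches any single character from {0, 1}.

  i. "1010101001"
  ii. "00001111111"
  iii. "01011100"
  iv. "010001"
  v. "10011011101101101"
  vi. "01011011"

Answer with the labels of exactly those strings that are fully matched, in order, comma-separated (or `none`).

i. "1010101001" → no match — must start with "0"
ii. "00001111111" → no match
iii. "01011100" → no match
iv. "010001" → no match
v → no match — must start with "0"
vi. "01011011" → no match

none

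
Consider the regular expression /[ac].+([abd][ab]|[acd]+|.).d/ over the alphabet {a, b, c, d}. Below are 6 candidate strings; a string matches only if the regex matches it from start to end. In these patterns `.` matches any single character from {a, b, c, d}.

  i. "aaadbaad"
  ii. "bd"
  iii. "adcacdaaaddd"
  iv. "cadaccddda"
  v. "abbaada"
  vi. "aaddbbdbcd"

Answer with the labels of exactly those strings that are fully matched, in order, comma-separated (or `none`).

i → match
ii → no match
iii → match
iv → no match — must end with "d"
v → no match — must end with "d"
vi → match

i, iii, vi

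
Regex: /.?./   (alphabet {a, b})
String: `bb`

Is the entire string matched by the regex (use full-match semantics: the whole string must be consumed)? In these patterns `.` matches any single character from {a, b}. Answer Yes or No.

Yes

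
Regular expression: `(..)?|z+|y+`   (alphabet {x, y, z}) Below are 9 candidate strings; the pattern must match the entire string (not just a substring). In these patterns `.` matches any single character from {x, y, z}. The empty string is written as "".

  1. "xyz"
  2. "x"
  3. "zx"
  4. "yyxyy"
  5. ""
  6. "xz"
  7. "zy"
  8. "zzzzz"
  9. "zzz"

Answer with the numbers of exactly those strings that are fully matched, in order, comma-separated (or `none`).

3, 5, 6, 7, 8, 9

1. "xyz" → no match
2. "x" → no match
3. "zx" → match
4. "yyxyy" → no match
5. "" → match
6. "xz" → match
7. "zy" → match
8. "zzzzz" → match
9. "zzz" → match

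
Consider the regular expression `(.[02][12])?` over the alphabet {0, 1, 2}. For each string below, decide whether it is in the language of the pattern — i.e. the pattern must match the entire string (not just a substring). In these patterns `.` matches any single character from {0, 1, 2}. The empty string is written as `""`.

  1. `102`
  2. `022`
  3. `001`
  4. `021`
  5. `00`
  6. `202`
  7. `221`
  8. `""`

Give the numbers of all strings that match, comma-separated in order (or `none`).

1, 2, 3, 4, 6, 7, 8

1. `102` → match
2. `022` → match
3. `001` → match
4. `021` → match
5. `00` → no match
6. `202` → match
7. `221` → match
8. `""` → match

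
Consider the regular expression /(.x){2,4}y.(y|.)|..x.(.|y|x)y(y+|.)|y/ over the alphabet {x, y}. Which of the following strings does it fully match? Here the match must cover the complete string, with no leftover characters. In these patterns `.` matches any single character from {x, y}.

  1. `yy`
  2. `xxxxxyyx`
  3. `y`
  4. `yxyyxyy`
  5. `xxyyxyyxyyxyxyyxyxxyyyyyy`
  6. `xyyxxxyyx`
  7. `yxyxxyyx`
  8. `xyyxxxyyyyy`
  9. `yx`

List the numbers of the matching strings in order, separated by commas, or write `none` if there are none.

3

1 → no match
2 → no match
3 → match
4 → no match
5 → no match
6 → no match
7 → no match
8 → no match
9 → no match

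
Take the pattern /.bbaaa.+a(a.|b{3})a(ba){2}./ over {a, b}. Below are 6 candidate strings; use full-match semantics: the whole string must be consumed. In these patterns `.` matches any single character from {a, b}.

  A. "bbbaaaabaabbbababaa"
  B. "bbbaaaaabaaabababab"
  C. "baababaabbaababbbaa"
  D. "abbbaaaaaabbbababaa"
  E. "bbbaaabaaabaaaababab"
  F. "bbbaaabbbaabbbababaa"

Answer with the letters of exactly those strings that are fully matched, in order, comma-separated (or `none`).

A, B, E, F

A → match
B → match
C → no match
D → no match
E → match
F → match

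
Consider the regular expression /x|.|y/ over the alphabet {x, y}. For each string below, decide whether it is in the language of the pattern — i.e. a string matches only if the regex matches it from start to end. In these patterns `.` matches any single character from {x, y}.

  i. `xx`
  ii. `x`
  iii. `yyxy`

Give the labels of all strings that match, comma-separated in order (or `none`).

ii

i → no match
ii → match
iii → no match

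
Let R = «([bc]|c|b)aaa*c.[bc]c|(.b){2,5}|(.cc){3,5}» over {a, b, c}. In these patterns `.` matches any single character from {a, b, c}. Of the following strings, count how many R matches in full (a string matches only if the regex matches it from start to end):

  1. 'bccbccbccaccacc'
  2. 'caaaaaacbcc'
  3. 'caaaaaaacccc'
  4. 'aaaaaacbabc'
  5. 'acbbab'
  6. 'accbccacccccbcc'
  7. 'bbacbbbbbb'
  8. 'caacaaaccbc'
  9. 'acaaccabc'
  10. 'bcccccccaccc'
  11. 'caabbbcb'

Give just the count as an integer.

1 → match
2 → match
3 → match
4 → no match
5 → no match
6 → match
7 → no match
8 → no match
9 → no match
10 → no match
11 → no match
Total matched: 4

4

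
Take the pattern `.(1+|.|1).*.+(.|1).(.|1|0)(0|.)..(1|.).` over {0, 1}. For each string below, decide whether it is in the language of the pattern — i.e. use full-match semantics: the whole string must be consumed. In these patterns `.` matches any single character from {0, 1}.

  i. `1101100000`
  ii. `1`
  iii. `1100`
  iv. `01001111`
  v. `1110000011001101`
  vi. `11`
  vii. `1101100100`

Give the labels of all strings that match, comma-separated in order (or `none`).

v

i → no match
ii → no match
iii → no match
iv → no match
v → match
vi → no match
vii → no match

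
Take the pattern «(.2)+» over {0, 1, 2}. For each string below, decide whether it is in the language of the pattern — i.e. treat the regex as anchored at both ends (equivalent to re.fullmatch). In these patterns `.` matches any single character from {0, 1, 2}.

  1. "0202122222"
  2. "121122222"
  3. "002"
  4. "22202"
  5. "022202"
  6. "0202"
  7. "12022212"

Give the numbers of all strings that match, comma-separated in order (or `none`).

1, 5, 6, 7

1 → match
2 → no match
3 → no match
4 → no match
5 → match
6 → match
7 → match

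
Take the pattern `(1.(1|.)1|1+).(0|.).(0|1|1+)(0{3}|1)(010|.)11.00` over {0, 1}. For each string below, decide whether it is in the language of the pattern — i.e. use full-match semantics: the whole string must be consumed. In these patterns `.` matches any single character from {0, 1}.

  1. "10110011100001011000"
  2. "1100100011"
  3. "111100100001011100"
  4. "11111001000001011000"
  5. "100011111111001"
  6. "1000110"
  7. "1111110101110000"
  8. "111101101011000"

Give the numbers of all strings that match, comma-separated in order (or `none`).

1, 3, 4, 8

1 → match
2 → no match — must end with "00"
3 → match
4 → match
5 → no match — must end with "00"
6 → no match — must end with "00"
7 → no match
8 → match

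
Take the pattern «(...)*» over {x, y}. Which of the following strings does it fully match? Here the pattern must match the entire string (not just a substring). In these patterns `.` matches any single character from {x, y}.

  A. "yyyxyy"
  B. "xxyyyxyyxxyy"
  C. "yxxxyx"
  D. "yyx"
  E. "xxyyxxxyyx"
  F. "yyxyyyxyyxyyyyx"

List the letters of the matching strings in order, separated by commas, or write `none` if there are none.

A → match
B → match
C → match
D → match
E → no match
F → match

A, B, C, D, F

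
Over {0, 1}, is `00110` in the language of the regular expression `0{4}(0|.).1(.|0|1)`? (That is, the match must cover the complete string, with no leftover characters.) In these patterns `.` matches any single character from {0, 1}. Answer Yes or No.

No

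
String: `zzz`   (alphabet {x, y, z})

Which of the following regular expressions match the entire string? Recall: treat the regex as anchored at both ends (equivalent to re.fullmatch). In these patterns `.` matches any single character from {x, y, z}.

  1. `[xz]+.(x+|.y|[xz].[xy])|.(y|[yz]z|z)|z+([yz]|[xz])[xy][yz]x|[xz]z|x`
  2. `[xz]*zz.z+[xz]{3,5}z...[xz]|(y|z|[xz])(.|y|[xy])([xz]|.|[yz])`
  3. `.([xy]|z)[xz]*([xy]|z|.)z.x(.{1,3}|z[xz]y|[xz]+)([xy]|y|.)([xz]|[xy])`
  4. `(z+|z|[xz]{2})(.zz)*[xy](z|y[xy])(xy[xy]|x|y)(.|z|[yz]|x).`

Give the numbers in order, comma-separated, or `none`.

1, 2

1 → match
2 → match
3 → no match
4 → no match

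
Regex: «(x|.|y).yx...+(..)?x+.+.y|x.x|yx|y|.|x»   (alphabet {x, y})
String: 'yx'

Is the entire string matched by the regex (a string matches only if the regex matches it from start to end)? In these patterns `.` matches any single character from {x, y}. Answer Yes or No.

Yes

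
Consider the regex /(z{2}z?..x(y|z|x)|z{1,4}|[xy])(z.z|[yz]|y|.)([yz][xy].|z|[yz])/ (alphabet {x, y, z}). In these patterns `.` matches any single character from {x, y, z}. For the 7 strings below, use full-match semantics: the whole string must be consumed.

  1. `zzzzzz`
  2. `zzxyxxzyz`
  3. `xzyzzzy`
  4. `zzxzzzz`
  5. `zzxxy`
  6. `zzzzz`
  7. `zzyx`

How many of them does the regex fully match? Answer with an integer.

2

1. `zzzzzz` → match
2. `zzxyxxzyz` → no match
3. `xzyzzzy` → no match
4. `zzxzzzz` → no match
5. `zzxxy` → no match
6. `zzzzz` → match
7. `zzyx` → no match
Total matched: 2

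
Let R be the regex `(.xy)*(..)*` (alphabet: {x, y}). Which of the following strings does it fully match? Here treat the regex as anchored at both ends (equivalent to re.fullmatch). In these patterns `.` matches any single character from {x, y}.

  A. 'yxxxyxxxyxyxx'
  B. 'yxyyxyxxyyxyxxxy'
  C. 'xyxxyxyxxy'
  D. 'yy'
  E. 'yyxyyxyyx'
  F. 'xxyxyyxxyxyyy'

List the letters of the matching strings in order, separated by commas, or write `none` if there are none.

B, C, D, F

A → no match
B → match
C. 'xyxxyxyxxy' → match
D. 'yy' → match
E. 'yyxyyxyyx' → no match
F → match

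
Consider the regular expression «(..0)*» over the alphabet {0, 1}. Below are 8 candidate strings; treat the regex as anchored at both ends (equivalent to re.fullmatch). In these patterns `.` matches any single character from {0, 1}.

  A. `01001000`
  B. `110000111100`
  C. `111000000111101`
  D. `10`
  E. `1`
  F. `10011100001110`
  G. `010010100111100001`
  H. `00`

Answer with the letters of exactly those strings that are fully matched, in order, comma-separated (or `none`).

none

A → no match
B → no match
C → no match
D → no match
E → no match
F → no match
G → no match
H → no match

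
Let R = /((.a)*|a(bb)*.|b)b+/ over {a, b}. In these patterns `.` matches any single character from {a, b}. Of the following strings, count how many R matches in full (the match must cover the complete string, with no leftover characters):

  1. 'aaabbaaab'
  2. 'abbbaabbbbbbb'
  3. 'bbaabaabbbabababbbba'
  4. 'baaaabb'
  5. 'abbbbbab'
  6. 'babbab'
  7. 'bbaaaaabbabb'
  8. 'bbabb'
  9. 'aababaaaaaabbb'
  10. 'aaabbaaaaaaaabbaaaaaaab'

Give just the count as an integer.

1 → no match
2 → no match
3 → no match — must end with 'b'
4 → no match
5 → no match
6 → no match
7 → no match
8 → no match
9 → no match
10 → no match
Total matched: 0

0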